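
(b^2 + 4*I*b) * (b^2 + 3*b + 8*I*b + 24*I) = b^4 + 3*b^3 + 12*I*b^3 - 32*b^2 + 36*I*b^2 - 96*b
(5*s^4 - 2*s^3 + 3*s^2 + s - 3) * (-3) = -15*s^4 + 6*s^3 - 9*s^2 - 3*s + 9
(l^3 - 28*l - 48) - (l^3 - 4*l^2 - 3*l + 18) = 4*l^2 - 25*l - 66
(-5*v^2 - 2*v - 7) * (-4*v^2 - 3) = 20*v^4 + 8*v^3 + 43*v^2 + 6*v + 21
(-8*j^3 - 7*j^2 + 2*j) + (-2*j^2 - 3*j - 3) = -8*j^3 - 9*j^2 - j - 3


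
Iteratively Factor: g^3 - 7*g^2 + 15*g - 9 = (g - 3)*(g^2 - 4*g + 3) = (g - 3)^2*(g - 1)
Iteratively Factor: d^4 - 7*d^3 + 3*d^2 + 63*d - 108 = (d - 3)*(d^3 - 4*d^2 - 9*d + 36) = (d - 3)^2*(d^2 - d - 12) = (d - 3)^2*(d + 3)*(d - 4)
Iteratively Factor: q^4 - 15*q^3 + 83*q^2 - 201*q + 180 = (q - 3)*(q^3 - 12*q^2 + 47*q - 60) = (q - 4)*(q - 3)*(q^2 - 8*q + 15) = (q - 5)*(q - 4)*(q - 3)*(q - 3)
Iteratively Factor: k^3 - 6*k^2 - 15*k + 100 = (k + 4)*(k^2 - 10*k + 25) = (k - 5)*(k + 4)*(k - 5)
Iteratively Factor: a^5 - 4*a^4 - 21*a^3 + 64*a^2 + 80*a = (a - 4)*(a^4 - 21*a^2 - 20*a) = a*(a - 4)*(a^3 - 21*a - 20) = a*(a - 5)*(a - 4)*(a^2 + 5*a + 4) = a*(a - 5)*(a - 4)*(a + 1)*(a + 4)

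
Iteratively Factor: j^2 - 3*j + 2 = (j - 2)*(j - 1)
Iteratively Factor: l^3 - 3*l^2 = (l)*(l^2 - 3*l) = l^2*(l - 3)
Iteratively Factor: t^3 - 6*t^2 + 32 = (t + 2)*(t^2 - 8*t + 16) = (t - 4)*(t + 2)*(t - 4)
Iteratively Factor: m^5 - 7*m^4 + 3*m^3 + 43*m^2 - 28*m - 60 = (m - 5)*(m^4 - 2*m^3 - 7*m^2 + 8*m + 12) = (m - 5)*(m + 2)*(m^3 - 4*m^2 + m + 6) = (m - 5)*(m + 1)*(m + 2)*(m^2 - 5*m + 6) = (m - 5)*(m - 2)*(m + 1)*(m + 2)*(m - 3)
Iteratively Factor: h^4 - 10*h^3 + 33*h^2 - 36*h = (h)*(h^3 - 10*h^2 + 33*h - 36) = h*(h - 4)*(h^2 - 6*h + 9) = h*(h - 4)*(h - 3)*(h - 3)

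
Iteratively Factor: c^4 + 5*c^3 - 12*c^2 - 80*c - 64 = (c + 1)*(c^3 + 4*c^2 - 16*c - 64) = (c + 1)*(c + 4)*(c^2 - 16) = (c - 4)*(c + 1)*(c + 4)*(c + 4)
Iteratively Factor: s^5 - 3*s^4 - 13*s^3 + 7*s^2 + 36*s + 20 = (s + 2)*(s^4 - 5*s^3 - 3*s^2 + 13*s + 10) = (s + 1)*(s + 2)*(s^3 - 6*s^2 + 3*s + 10) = (s + 1)^2*(s + 2)*(s^2 - 7*s + 10) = (s - 2)*(s + 1)^2*(s + 2)*(s - 5)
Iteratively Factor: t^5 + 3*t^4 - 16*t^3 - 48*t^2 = (t + 4)*(t^4 - t^3 - 12*t^2) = (t + 3)*(t + 4)*(t^3 - 4*t^2) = (t - 4)*(t + 3)*(t + 4)*(t^2) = t*(t - 4)*(t + 3)*(t + 4)*(t)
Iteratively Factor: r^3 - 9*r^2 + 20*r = (r - 4)*(r^2 - 5*r) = r*(r - 4)*(r - 5)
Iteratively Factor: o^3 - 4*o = (o)*(o^2 - 4) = o*(o + 2)*(o - 2)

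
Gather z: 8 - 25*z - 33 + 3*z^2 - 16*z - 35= 3*z^2 - 41*z - 60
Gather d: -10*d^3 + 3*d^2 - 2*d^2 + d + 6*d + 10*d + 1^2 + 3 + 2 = -10*d^3 + d^2 + 17*d + 6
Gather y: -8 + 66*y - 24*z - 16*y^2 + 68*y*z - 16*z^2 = -16*y^2 + y*(68*z + 66) - 16*z^2 - 24*z - 8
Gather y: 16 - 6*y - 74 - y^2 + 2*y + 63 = -y^2 - 4*y + 5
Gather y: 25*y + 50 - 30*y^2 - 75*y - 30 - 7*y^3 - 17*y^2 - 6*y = -7*y^3 - 47*y^2 - 56*y + 20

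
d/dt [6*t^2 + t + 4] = 12*t + 1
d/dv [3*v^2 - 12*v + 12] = 6*v - 12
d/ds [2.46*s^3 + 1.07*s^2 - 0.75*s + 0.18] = 7.38*s^2 + 2.14*s - 0.75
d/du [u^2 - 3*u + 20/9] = 2*u - 3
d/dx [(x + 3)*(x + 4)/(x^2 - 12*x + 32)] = (-19*x^2 + 40*x + 368)/(x^4 - 24*x^3 + 208*x^2 - 768*x + 1024)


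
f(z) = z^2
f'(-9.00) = -18.00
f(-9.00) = 81.00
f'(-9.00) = -18.00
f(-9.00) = 81.00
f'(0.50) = 1.00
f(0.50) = 0.25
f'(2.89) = 5.78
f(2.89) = 8.35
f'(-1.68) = -3.36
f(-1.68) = 2.82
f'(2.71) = 5.42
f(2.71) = 7.34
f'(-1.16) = -2.32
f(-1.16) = 1.35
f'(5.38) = 10.76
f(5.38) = 28.94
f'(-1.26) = -2.52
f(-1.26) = 1.59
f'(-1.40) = -2.80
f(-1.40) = 1.96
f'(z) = 2*z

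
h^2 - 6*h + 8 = (h - 4)*(h - 2)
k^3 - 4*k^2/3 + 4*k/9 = k*(k - 2/3)^2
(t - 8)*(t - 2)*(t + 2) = t^3 - 8*t^2 - 4*t + 32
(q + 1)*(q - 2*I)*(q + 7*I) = q^3 + q^2 + 5*I*q^2 + 14*q + 5*I*q + 14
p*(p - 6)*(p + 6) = p^3 - 36*p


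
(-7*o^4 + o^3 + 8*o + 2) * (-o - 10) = 7*o^5 + 69*o^4 - 10*o^3 - 8*o^2 - 82*o - 20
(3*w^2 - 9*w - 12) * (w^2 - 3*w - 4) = 3*w^4 - 18*w^3 + 3*w^2 + 72*w + 48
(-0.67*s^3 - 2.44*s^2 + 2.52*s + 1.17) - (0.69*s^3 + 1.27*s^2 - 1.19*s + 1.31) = -1.36*s^3 - 3.71*s^2 + 3.71*s - 0.14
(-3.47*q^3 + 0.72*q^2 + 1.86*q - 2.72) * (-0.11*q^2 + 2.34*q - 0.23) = 0.3817*q^5 - 8.199*q^4 + 2.2783*q^3 + 4.486*q^2 - 6.7926*q + 0.6256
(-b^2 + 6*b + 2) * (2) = -2*b^2 + 12*b + 4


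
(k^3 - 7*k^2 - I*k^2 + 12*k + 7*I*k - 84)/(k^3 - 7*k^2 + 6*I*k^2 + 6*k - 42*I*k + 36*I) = (k^3 + k^2*(-7 - I) + k*(12 + 7*I) - 84)/(k^3 + k^2*(-7 + 6*I) + k*(6 - 42*I) + 36*I)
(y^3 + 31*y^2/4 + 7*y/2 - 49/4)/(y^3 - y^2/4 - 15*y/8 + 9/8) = 2*(4*y^2 + 35*y + 49)/(8*y^2 + 6*y - 9)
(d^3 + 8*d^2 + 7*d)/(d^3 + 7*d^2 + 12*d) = (d^2 + 8*d + 7)/(d^2 + 7*d + 12)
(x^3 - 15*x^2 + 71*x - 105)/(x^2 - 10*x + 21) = x - 5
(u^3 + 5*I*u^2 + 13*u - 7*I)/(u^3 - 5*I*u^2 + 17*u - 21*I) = (u^2 + 6*I*u + 7)/(u^2 - 4*I*u + 21)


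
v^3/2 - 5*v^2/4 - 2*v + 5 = (v/2 + 1)*(v - 5/2)*(v - 2)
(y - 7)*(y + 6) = y^2 - y - 42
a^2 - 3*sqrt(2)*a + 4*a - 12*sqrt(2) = (a + 4)*(a - 3*sqrt(2))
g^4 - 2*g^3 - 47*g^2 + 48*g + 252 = (g - 7)*(g - 3)*(g + 2)*(g + 6)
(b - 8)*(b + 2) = b^2 - 6*b - 16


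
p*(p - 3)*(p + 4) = p^3 + p^2 - 12*p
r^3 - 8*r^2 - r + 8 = (r - 8)*(r - 1)*(r + 1)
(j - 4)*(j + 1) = j^2 - 3*j - 4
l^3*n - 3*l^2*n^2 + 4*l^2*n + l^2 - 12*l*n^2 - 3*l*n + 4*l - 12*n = (l + 4)*(l - 3*n)*(l*n + 1)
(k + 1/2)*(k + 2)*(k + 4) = k^3 + 13*k^2/2 + 11*k + 4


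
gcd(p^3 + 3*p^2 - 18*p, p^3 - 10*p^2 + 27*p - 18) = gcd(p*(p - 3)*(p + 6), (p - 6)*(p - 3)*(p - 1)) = p - 3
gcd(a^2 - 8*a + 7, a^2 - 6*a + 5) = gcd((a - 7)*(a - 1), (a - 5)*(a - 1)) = a - 1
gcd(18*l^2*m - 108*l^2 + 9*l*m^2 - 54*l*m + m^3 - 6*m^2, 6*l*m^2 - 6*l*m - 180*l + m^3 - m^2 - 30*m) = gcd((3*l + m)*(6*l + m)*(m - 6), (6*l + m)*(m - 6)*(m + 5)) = 6*l*m - 36*l + m^2 - 6*m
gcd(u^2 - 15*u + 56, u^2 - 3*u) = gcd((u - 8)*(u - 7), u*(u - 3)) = 1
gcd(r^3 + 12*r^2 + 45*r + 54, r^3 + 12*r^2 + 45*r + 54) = r^3 + 12*r^2 + 45*r + 54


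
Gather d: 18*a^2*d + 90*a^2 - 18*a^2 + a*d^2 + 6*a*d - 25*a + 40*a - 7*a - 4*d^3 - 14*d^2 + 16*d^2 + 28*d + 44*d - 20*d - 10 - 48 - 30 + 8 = 72*a^2 + 8*a - 4*d^3 + d^2*(a + 2) + d*(18*a^2 + 6*a + 52) - 80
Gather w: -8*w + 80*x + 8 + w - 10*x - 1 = -7*w + 70*x + 7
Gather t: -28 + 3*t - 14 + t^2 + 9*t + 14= t^2 + 12*t - 28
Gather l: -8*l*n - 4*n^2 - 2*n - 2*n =-8*l*n - 4*n^2 - 4*n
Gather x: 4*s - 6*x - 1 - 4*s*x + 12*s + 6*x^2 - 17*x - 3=16*s + 6*x^2 + x*(-4*s - 23) - 4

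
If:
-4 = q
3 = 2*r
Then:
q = -4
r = 3/2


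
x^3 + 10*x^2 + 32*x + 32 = (x + 2)*(x + 4)^2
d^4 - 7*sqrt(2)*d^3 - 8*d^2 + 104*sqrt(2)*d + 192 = (d - 6*sqrt(2))*(d - 4*sqrt(2))*(d + sqrt(2))*(d + 2*sqrt(2))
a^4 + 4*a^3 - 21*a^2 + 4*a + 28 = (a - 2)^2*(a + 1)*(a + 7)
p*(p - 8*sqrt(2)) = p^2 - 8*sqrt(2)*p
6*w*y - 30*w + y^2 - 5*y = (6*w + y)*(y - 5)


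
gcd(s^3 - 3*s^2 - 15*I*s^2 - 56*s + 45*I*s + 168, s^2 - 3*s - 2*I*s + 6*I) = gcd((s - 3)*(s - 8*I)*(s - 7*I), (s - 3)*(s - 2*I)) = s - 3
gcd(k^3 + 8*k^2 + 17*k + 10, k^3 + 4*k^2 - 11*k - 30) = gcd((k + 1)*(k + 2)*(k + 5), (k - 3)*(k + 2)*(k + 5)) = k^2 + 7*k + 10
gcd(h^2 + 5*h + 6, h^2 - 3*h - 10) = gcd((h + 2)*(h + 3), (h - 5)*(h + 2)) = h + 2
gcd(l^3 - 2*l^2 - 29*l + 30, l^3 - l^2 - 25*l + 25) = l^2 + 4*l - 5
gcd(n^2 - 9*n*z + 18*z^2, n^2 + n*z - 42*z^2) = -n + 6*z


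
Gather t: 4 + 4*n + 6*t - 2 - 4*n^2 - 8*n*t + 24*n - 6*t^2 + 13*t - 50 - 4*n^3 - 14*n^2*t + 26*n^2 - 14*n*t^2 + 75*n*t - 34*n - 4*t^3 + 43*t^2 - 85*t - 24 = -4*n^3 + 22*n^2 - 6*n - 4*t^3 + t^2*(37 - 14*n) + t*(-14*n^2 + 67*n - 66) - 72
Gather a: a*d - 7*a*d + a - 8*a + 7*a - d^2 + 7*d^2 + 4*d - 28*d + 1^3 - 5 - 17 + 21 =-6*a*d + 6*d^2 - 24*d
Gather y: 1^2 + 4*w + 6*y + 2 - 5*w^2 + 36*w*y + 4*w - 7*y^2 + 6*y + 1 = -5*w^2 + 8*w - 7*y^2 + y*(36*w + 12) + 4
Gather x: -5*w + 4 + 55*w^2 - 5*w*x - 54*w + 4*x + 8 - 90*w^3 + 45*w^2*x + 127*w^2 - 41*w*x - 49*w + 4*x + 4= -90*w^3 + 182*w^2 - 108*w + x*(45*w^2 - 46*w + 8) + 16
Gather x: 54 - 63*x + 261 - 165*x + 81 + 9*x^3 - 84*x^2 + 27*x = 9*x^3 - 84*x^2 - 201*x + 396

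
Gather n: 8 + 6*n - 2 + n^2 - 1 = n^2 + 6*n + 5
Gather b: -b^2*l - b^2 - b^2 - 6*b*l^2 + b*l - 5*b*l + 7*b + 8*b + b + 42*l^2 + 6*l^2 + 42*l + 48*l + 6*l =b^2*(-l - 2) + b*(-6*l^2 - 4*l + 16) + 48*l^2 + 96*l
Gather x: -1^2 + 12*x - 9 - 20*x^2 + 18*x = -20*x^2 + 30*x - 10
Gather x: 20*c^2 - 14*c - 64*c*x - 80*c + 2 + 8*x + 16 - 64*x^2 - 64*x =20*c^2 - 94*c - 64*x^2 + x*(-64*c - 56) + 18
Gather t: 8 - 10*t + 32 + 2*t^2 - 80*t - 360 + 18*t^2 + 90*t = 20*t^2 - 320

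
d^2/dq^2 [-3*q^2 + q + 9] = -6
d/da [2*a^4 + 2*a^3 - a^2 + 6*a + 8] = 8*a^3 + 6*a^2 - 2*a + 6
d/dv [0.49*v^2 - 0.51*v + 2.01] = 0.98*v - 0.51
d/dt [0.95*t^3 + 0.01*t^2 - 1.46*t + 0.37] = 2.85*t^2 + 0.02*t - 1.46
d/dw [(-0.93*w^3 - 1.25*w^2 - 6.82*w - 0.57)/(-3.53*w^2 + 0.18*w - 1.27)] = (3.2829*w^4 - 0.3348*w^3 - 20.7563*w^2 - 0.8492*w + 8.764)/(12.4609*w^4 - 1.2708*w^3 + 8.9986*w^2 - 0.4572*w + 1.6129)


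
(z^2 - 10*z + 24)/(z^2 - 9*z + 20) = (z - 6)/(z - 5)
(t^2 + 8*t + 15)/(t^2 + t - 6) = (t + 5)/(t - 2)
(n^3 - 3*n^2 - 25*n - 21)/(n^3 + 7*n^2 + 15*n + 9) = (n - 7)/(n + 3)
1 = 1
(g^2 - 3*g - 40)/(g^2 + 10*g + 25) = (g - 8)/(g + 5)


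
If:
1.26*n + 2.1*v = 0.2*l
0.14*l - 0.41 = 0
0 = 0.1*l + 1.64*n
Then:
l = 2.93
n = -0.18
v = 0.39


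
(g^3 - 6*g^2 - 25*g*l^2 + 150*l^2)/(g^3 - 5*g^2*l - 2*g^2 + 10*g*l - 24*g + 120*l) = (g + 5*l)/(g + 4)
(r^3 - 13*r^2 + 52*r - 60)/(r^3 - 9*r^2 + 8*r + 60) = (r - 2)/(r + 2)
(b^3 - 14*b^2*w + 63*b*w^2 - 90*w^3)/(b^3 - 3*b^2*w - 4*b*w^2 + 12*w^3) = (-b^2 + 11*b*w - 30*w^2)/(-b^2 + 4*w^2)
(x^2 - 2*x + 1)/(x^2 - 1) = (x - 1)/(x + 1)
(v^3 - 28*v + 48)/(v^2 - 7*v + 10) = (v^2 + 2*v - 24)/(v - 5)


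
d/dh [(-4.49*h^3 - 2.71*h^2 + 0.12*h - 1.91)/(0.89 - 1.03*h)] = (9.2494*h^3 - 9.197*h^2 - 4.8238*h - 1.8605)/(1.0609*h^2 - 1.8334*h + 0.7921)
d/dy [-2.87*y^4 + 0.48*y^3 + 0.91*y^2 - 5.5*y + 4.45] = -11.48*y^3 + 1.44*y^2 + 1.82*y - 5.5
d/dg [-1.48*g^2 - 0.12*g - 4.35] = -2.96*g - 0.12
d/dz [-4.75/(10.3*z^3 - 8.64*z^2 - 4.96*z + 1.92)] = (146.775*z^2 - 82.08*z - 23.56)/(10.3*z^3 - 8.64*z^2 - 4.96*z + 1.92)^2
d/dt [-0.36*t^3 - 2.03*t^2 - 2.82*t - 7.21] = -1.08*t^2 - 4.06*t - 2.82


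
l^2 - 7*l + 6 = (l - 6)*(l - 1)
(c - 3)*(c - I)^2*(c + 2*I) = c^4 - 3*c^3 + 3*c^2 - 9*c - 2*I*c + 6*I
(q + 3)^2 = q^2 + 6*q + 9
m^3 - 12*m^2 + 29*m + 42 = (m - 7)*(m - 6)*(m + 1)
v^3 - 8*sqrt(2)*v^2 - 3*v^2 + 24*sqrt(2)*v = v*(v - 3)*(v - 8*sqrt(2))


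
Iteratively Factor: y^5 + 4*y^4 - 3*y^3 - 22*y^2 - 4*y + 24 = (y + 2)*(y^4 + 2*y^3 - 7*y^2 - 8*y + 12) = (y - 2)*(y + 2)*(y^3 + 4*y^2 + y - 6) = (y - 2)*(y + 2)^2*(y^2 + 2*y - 3) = (y - 2)*(y + 2)^2*(y + 3)*(y - 1)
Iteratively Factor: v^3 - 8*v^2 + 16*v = (v - 4)*(v^2 - 4*v) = v*(v - 4)*(v - 4)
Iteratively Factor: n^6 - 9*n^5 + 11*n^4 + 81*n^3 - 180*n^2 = (n + 3)*(n^5 - 12*n^4 + 47*n^3 - 60*n^2) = (n - 5)*(n + 3)*(n^4 - 7*n^3 + 12*n^2) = (n - 5)*(n - 3)*(n + 3)*(n^3 - 4*n^2) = (n - 5)*(n - 4)*(n - 3)*(n + 3)*(n^2) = n*(n - 5)*(n - 4)*(n - 3)*(n + 3)*(n)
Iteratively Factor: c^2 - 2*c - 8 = (c - 4)*(c + 2)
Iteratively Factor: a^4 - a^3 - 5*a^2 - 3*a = (a - 3)*(a^3 + 2*a^2 + a) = a*(a - 3)*(a^2 + 2*a + 1) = a*(a - 3)*(a + 1)*(a + 1)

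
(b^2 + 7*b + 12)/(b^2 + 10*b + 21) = (b + 4)/(b + 7)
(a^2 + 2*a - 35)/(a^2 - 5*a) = (a + 7)/a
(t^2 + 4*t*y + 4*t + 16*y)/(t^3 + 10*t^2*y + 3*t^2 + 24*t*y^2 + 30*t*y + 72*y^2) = (t + 4)/(t^2 + 6*t*y + 3*t + 18*y)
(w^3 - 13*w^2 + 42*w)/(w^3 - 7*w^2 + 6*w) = (w - 7)/(w - 1)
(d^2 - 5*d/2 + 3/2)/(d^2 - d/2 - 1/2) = (2*d - 3)/(2*d + 1)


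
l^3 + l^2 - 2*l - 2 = (l + 1)*(l - sqrt(2))*(l + sqrt(2))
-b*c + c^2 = c*(-b + c)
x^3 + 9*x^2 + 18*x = x*(x + 3)*(x + 6)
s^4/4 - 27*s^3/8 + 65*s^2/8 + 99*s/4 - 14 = (s/4 + 1/2)*(s - 8)*(s - 7)*(s - 1/2)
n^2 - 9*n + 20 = (n - 5)*(n - 4)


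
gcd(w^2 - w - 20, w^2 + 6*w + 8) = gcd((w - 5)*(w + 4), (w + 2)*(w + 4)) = w + 4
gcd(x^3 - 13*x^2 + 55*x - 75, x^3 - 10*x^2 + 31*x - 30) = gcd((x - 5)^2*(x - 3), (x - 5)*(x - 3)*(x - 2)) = x^2 - 8*x + 15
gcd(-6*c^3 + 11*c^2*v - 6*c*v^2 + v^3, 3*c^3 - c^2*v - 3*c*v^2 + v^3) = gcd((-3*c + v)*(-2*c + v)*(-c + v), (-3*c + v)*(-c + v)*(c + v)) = 3*c^2 - 4*c*v + v^2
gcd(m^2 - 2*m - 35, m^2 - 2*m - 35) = m^2 - 2*m - 35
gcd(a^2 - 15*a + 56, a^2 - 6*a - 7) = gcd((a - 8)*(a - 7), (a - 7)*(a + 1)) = a - 7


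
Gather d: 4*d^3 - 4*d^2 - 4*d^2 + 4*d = 4*d^3 - 8*d^2 + 4*d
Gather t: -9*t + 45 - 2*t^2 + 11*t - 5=-2*t^2 + 2*t + 40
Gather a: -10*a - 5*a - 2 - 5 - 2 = -15*a - 9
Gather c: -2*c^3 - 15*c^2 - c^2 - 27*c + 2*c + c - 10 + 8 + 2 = -2*c^3 - 16*c^2 - 24*c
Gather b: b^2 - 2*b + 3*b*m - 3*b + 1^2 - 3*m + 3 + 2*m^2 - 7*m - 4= b^2 + b*(3*m - 5) + 2*m^2 - 10*m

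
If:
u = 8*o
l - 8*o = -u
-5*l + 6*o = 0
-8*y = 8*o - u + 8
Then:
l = 0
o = 0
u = 0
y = -1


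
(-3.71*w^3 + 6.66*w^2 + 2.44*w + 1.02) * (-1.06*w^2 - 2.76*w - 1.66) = 3.9326*w^5 + 3.18*w^4 - 14.8094*w^3 - 18.8712*w^2 - 6.8656*w - 1.6932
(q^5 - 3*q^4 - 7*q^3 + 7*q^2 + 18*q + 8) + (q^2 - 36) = q^5 - 3*q^4 - 7*q^3 + 8*q^2 + 18*q - 28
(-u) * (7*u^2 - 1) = -7*u^3 + u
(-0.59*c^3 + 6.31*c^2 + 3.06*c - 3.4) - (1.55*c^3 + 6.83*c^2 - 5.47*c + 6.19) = -2.14*c^3 - 0.52*c^2 + 8.53*c - 9.59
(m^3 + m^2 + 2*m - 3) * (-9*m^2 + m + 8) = -9*m^5 - 8*m^4 - 9*m^3 + 37*m^2 + 13*m - 24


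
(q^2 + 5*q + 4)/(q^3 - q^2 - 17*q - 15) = (q + 4)/(q^2 - 2*q - 15)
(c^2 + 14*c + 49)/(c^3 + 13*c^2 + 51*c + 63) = (c + 7)/(c^2 + 6*c + 9)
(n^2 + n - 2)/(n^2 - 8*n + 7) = (n + 2)/(n - 7)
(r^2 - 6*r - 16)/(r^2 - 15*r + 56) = (r + 2)/(r - 7)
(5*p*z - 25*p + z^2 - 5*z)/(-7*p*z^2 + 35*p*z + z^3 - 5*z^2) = (5*p + z)/(z*(-7*p + z))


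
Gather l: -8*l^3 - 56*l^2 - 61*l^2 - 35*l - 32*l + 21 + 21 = -8*l^3 - 117*l^2 - 67*l + 42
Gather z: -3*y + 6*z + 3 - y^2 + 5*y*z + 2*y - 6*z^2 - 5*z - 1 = -y^2 - y - 6*z^2 + z*(5*y + 1) + 2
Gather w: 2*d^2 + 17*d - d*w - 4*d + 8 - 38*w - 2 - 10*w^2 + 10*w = 2*d^2 + 13*d - 10*w^2 + w*(-d - 28) + 6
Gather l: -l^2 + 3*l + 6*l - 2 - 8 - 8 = -l^2 + 9*l - 18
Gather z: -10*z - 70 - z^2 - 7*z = -z^2 - 17*z - 70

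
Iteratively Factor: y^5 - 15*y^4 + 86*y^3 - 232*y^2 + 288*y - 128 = (y - 4)*(y^4 - 11*y^3 + 42*y^2 - 64*y + 32) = (y - 4)*(y - 1)*(y^3 - 10*y^2 + 32*y - 32) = (y - 4)^2*(y - 1)*(y^2 - 6*y + 8) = (y - 4)^3*(y - 1)*(y - 2)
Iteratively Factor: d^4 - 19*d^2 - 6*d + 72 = (d + 3)*(d^3 - 3*d^2 - 10*d + 24) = (d + 3)^2*(d^2 - 6*d + 8) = (d - 4)*(d + 3)^2*(d - 2)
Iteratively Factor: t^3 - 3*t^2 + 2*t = (t - 1)*(t^2 - 2*t) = (t - 2)*(t - 1)*(t)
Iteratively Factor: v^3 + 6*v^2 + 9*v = (v)*(v^2 + 6*v + 9) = v*(v + 3)*(v + 3)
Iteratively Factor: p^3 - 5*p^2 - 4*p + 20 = (p + 2)*(p^2 - 7*p + 10) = (p - 2)*(p + 2)*(p - 5)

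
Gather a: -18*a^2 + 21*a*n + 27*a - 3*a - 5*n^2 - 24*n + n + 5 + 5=-18*a^2 + a*(21*n + 24) - 5*n^2 - 23*n + 10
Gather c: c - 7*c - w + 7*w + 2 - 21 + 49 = -6*c + 6*w + 30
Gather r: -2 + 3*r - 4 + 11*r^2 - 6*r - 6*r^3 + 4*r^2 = -6*r^3 + 15*r^2 - 3*r - 6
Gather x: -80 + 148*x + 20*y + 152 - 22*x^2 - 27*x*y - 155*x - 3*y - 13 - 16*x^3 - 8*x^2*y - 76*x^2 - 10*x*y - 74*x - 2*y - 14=-16*x^3 + x^2*(-8*y - 98) + x*(-37*y - 81) + 15*y + 45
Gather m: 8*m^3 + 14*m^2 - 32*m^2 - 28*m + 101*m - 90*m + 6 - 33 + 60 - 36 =8*m^3 - 18*m^2 - 17*m - 3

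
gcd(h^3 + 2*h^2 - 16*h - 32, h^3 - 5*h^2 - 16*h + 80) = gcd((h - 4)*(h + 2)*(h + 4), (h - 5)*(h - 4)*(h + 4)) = h^2 - 16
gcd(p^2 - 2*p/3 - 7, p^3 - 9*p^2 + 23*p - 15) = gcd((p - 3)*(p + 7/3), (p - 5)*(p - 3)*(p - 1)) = p - 3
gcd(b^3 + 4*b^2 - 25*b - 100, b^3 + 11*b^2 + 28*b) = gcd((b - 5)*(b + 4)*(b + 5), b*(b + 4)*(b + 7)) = b + 4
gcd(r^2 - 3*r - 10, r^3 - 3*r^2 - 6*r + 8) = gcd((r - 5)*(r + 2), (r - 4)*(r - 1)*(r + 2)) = r + 2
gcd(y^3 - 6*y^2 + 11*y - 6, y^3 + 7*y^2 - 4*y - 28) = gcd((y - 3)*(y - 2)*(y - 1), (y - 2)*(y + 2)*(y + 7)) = y - 2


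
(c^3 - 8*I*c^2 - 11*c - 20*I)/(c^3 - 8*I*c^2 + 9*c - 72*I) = (c^3 - 8*I*c^2 - 11*c - 20*I)/(c^3 - 8*I*c^2 + 9*c - 72*I)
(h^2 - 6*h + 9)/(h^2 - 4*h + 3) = (h - 3)/(h - 1)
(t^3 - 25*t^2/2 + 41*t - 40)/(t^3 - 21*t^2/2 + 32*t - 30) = (t - 8)/(t - 6)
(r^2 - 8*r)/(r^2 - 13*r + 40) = r/(r - 5)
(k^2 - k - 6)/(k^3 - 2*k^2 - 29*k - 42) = (k - 3)/(k^2 - 4*k - 21)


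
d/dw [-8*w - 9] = -8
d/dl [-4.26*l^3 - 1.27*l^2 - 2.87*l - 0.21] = -12.78*l^2 - 2.54*l - 2.87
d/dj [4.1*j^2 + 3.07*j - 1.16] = 8.2*j + 3.07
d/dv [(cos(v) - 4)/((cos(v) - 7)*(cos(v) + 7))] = (cos(v)^2 - 8*cos(v) + 49)*sin(v)/((cos(v) - 7)^2*(cos(v) + 7)^2)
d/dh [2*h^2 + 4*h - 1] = 4*h + 4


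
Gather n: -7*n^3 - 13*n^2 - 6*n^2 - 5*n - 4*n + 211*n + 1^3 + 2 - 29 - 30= -7*n^3 - 19*n^2 + 202*n - 56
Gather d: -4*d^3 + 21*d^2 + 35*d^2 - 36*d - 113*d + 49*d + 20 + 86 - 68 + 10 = -4*d^3 + 56*d^2 - 100*d + 48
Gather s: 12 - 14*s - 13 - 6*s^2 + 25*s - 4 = -6*s^2 + 11*s - 5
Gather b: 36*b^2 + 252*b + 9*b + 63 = 36*b^2 + 261*b + 63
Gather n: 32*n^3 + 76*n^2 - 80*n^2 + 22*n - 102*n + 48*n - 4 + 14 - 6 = 32*n^3 - 4*n^2 - 32*n + 4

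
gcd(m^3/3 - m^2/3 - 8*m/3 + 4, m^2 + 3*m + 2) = 1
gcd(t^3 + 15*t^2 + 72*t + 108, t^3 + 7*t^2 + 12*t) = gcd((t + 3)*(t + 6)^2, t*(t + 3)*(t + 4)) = t + 3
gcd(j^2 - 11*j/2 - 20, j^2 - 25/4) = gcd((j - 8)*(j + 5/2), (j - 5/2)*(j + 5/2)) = j + 5/2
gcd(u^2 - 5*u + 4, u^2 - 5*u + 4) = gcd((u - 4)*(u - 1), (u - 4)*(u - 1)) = u^2 - 5*u + 4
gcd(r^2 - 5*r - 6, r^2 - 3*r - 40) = 1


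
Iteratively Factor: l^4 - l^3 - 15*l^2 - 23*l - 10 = (l + 1)*(l^3 - 2*l^2 - 13*l - 10) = (l + 1)^2*(l^2 - 3*l - 10) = (l - 5)*(l + 1)^2*(l + 2)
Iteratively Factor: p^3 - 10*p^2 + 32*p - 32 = (p - 4)*(p^2 - 6*p + 8) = (p - 4)^2*(p - 2)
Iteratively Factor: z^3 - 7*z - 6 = (z + 1)*(z^2 - z - 6) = (z + 1)*(z + 2)*(z - 3)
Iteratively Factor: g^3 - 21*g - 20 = (g + 1)*(g^2 - g - 20) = (g + 1)*(g + 4)*(g - 5)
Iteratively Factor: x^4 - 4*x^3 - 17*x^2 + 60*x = (x - 3)*(x^3 - x^2 - 20*x) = (x - 3)*(x + 4)*(x^2 - 5*x) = x*(x - 3)*(x + 4)*(x - 5)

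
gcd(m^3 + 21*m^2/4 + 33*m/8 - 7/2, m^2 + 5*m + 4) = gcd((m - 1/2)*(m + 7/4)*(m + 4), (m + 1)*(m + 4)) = m + 4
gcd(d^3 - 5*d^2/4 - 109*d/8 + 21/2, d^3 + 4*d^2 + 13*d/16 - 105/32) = d^2 + 11*d/4 - 21/8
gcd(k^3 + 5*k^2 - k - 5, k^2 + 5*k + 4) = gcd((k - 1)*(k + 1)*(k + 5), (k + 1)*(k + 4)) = k + 1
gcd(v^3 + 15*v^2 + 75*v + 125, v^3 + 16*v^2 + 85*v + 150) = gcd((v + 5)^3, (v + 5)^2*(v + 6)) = v^2 + 10*v + 25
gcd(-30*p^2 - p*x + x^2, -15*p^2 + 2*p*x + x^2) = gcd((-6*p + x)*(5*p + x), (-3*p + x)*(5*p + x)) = 5*p + x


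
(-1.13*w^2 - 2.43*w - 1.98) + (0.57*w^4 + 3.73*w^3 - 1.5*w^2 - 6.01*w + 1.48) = 0.57*w^4 + 3.73*w^3 - 2.63*w^2 - 8.44*w - 0.5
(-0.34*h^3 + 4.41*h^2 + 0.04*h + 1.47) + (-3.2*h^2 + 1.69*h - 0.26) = -0.34*h^3 + 1.21*h^2 + 1.73*h + 1.21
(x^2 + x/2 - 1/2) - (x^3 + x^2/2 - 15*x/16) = -x^3 + x^2/2 + 23*x/16 - 1/2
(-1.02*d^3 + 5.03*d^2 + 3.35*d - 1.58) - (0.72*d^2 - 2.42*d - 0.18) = -1.02*d^3 + 4.31*d^2 + 5.77*d - 1.4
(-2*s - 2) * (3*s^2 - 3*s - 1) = -6*s^3 + 8*s + 2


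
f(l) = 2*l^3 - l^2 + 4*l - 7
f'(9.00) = 472.00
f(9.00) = 1406.00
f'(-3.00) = 64.00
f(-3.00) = -82.00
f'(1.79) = 19.64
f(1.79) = 8.43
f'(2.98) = 51.32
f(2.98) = 48.97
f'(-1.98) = 31.48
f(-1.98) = -34.37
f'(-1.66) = 23.85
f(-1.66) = -25.54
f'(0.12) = 3.85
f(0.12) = -6.53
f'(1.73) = 18.50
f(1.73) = 7.28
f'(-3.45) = 82.32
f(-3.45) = -114.83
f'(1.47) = 14.03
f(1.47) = 3.07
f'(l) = 6*l^2 - 2*l + 4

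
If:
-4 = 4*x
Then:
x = -1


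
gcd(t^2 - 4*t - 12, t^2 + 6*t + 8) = t + 2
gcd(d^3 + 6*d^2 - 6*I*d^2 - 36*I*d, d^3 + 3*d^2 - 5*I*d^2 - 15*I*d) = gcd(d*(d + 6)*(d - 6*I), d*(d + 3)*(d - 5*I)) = d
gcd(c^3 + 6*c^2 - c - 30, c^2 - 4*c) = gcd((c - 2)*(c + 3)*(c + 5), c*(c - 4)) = 1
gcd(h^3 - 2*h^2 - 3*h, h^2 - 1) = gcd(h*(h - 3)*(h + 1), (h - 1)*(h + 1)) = h + 1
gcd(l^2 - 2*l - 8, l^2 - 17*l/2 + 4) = 1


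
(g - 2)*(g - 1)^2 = g^3 - 4*g^2 + 5*g - 2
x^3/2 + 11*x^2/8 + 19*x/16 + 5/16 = (x/2 + 1/4)*(x + 1)*(x + 5/4)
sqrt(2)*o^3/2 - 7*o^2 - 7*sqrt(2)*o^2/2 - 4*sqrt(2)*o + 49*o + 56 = (o - 8)*(o - 7*sqrt(2))*(sqrt(2)*o/2 + sqrt(2)/2)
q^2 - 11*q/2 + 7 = (q - 7/2)*(q - 2)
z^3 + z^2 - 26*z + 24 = (z - 4)*(z - 1)*(z + 6)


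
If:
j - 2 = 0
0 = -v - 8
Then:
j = 2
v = -8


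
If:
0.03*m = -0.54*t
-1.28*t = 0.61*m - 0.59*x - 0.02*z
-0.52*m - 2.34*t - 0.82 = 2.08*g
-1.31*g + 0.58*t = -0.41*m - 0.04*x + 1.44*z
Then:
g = -0.409514823884441*z - 0.247500335785517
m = 2.18407906071702*z - 0.782562311708014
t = 0.0434756839837786 - 0.12133772559539*z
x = 1.96097616656827*z - 0.714769719733309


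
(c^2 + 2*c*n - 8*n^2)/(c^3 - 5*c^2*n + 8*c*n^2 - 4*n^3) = (c + 4*n)/(c^2 - 3*c*n + 2*n^2)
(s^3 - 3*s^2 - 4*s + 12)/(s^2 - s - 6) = s - 2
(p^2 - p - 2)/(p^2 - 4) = (p + 1)/(p + 2)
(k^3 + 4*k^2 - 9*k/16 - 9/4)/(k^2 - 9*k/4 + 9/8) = (4*k^2 + 19*k + 12)/(2*(2*k - 3))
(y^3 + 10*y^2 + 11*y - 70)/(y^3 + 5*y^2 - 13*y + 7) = (y^2 + 3*y - 10)/(y^2 - 2*y + 1)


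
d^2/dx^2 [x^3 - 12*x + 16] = 6*x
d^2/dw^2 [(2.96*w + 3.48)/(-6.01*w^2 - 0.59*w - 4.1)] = (-(2.96*w + 3.48)*(12.02*w + 0.59)*(24.04*w + 1.18) + (106.7376*w + 45.3224)*(6.01*w^2 + 0.59*w + 4.1))/(6.01*w^2 + 0.59*w + 4.1)^3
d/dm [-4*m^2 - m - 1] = -8*m - 1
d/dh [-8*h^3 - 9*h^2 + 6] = 6*h*(-4*h - 3)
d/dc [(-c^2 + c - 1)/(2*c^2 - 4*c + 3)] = (2*c^2 - 2*c - 1)/(4*c^4 - 16*c^3 + 28*c^2 - 24*c + 9)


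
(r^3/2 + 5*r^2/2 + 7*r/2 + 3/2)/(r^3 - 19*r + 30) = (r^3 + 5*r^2 + 7*r + 3)/(2*(r^3 - 19*r + 30))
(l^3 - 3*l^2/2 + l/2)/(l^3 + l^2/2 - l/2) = (l - 1)/(l + 1)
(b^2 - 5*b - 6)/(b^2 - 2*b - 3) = (b - 6)/(b - 3)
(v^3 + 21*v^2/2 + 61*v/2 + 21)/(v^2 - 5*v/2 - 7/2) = (2*v^2 + 19*v + 42)/(2*v - 7)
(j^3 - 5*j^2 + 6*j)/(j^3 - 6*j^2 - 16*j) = (-j^2 + 5*j - 6)/(-j^2 + 6*j + 16)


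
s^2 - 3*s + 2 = (s - 2)*(s - 1)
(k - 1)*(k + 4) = k^2 + 3*k - 4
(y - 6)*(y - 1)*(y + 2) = y^3 - 5*y^2 - 8*y + 12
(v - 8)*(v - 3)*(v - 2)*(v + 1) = v^4 - 12*v^3 + 33*v^2 - 2*v - 48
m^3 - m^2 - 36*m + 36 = (m - 6)*(m - 1)*(m + 6)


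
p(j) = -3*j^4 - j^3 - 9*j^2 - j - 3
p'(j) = -12*j^3 - 3*j^2 - 18*j - 1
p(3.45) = -579.64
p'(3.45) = -591.57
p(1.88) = -80.81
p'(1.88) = -125.18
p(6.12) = -4783.93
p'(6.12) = -2974.17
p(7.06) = -8263.70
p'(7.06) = -4500.36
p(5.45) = -3084.37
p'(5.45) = -2130.75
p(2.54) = -204.86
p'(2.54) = -262.72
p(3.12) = -408.38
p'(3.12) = -450.82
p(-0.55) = -5.28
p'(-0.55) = 9.99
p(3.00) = -357.00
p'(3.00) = -406.00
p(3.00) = -357.00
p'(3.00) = -406.00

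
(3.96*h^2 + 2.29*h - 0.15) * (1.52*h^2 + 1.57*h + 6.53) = 6.0192*h^4 + 9.698*h^3 + 29.2261*h^2 + 14.7182*h - 0.9795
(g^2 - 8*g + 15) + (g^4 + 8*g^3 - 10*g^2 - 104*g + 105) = g^4 + 8*g^3 - 9*g^2 - 112*g + 120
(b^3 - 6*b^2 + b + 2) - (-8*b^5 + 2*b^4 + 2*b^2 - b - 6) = 8*b^5 - 2*b^4 + b^3 - 8*b^2 + 2*b + 8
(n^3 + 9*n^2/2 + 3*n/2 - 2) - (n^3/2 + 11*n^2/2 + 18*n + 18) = n^3/2 - n^2 - 33*n/2 - 20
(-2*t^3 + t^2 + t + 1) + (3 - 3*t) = -2*t^3 + t^2 - 2*t + 4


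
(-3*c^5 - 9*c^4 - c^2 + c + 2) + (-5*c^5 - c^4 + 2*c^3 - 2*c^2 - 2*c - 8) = -8*c^5 - 10*c^4 + 2*c^3 - 3*c^2 - c - 6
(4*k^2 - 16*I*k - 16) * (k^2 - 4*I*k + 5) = 4*k^4 - 32*I*k^3 - 60*k^2 - 16*I*k - 80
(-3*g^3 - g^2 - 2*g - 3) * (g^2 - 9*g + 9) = -3*g^5 + 26*g^4 - 20*g^3 + 6*g^2 + 9*g - 27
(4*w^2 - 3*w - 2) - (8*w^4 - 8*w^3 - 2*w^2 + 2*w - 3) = -8*w^4 + 8*w^3 + 6*w^2 - 5*w + 1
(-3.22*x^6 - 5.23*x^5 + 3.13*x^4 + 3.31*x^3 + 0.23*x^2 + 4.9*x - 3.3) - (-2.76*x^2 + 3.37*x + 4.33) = -3.22*x^6 - 5.23*x^5 + 3.13*x^4 + 3.31*x^3 + 2.99*x^2 + 1.53*x - 7.63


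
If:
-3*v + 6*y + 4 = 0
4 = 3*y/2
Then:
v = 20/3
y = 8/3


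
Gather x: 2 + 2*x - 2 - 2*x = 0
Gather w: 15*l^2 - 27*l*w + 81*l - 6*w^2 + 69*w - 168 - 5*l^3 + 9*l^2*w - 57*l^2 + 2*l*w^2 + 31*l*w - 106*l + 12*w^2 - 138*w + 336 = -5*l^3 - 42*l^2 - 25*l + w^2*(2*l + 6) + w*(9*l^2 + 4*l - 69) + 168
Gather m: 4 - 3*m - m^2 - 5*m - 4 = -m^2 - 8*m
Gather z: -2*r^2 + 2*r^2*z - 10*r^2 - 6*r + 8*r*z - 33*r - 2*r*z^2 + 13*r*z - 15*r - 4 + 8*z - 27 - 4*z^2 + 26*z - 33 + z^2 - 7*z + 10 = -12*r^2 - 54*r + z^2*(-2*r - 3) + z*(2*r^2 + 21*r + 27) - 54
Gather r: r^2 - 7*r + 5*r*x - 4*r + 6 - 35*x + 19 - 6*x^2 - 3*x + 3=r^2 + r*(5*x - 11) - 6*x^2 - 38*x + 28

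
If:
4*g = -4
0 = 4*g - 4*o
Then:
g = -1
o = -1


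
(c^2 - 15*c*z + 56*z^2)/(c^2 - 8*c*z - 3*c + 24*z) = (c - 7*z)/(c - 3)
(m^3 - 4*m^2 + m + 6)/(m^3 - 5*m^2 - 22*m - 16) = (m^2 - 5*m + 6)/(m^2 - 6*m - 16)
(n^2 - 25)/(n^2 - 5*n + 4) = (n^2 - 25)/(n^2 - 5*n + 4)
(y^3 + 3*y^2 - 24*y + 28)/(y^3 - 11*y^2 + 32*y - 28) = (y + 7)/(y - 7)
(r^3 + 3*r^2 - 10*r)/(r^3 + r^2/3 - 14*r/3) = 3*(r + 5)/(3*r + 7)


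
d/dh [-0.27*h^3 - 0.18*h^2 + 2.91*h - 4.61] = -0.81*h^2 - 0.36*h + 2.91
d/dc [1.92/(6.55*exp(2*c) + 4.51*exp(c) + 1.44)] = (-25.152*exp(c) - 8.6592)*exp(c)/(6.55*exp(2*c) + 4.51*exp(c) + 1.44)^2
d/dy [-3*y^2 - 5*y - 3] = -6*y - 5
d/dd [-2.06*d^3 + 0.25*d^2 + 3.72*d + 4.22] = -6.18*d^2 + 0.5*d + 3.72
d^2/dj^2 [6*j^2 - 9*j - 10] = 12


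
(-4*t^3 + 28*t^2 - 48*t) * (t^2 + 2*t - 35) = -4*t^5 + 20*t^4 + 148*t^3 - 1076*t^2 + 1680*t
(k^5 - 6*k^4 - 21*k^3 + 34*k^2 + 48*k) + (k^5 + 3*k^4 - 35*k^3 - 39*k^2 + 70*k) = 2*k^5 - 3*k^4 - 56*k^3 - 5*k^2 + 118*k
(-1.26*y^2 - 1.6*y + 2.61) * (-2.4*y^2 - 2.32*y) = 3.024*y^4 + 6.7632*y^3 - 2.552*y^2 - 6.0552*y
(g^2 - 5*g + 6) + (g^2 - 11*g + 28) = 2*g^2 - 16*g + 34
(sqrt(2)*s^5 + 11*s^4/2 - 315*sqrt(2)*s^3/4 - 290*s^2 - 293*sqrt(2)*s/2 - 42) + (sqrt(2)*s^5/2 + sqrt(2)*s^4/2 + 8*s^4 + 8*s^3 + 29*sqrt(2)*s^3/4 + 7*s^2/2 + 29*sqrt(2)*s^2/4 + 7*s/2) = 3*sqrt(2)*s^5/2 + sqrt(2)*s^4/2 + 27*s^4/2 - 143*sqrt(2)*s^3/2 + 8*s^3 - 573*s^2/2 + 29*sqrt(2)*s^2/4 - 293*sqrt(2)*s/2 + 7*s/2 - 42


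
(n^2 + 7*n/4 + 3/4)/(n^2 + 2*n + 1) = (n + 3/4)/(n + 1)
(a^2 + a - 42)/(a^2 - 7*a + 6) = (a + 7)/(a - 1)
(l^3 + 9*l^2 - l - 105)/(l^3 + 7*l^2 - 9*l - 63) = (l + 5)/(l + 3)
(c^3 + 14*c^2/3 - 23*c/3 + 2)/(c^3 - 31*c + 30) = (c - 1/3)/(c - 5)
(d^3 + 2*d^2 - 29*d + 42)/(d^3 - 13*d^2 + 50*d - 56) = (d^2 + 4*d - 21)/(d^2 - 11*d + 28)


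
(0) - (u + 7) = -u - 7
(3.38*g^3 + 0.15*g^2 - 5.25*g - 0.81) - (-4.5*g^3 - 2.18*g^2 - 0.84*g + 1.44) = 7.88*g^3 + 2.33*g^2 - 4.41*g - 2.25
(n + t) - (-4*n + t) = 5*n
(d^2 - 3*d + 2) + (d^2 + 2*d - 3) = 2*d^2 - d - 1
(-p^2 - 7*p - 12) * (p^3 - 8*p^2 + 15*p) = -p^5 + p^4 + 29*p^3 - 9*p^2 - 180*p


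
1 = 1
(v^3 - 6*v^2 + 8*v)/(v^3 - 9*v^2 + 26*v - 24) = v/(v - 3)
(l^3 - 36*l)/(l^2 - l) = (l^2 - 36)/(l - 1)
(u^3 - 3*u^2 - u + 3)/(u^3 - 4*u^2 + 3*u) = (u + 1)/u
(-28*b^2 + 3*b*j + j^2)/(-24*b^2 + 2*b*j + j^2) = (7*b + j)/(6*b + j)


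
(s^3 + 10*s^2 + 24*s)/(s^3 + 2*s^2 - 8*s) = (s + 6)/(s - 2)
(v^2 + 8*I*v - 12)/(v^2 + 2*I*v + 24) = (v + 2*I)/(v - 4*I)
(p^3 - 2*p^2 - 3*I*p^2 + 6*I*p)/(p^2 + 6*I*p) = (p^2 - 2*p - 3*I*p + 6*I)/(p + 6*I)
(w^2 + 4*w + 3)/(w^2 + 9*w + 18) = (w + 1)/(w + 6)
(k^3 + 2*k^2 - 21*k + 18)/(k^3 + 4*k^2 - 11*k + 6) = (k - 3)/(k - 1)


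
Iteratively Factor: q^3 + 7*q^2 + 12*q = (q)*(q^2 + 7*q + 12) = q*(q + 3)*(q + 4)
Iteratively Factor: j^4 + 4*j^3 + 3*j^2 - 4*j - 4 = (j + 2)*(j^3 + 2*j^2 - j - 2) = (j + 2)^2*(j^2 - 1) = (j - 1)*(j + 2)^2*(j + 1)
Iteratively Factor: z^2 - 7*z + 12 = (z - 3)*(z - 4)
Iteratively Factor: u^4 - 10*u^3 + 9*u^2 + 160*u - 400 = (u - 5)*(u^3 - 5*u^2 - 16*u + 80) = (u - 5)^2*(u^2 - 16) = (u - 5)^2*(u - 4)*(u + 4)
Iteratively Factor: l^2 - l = (l)*(l - 1)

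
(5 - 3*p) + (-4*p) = 5 - 7*p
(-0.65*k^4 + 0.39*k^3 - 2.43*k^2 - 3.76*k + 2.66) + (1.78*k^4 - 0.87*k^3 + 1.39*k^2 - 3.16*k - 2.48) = 1.13*k^4 - 0.48*k^3 - 1.04*k^2 - 6.92*k + 0.18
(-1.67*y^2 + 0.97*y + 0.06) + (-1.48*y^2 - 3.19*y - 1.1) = -3.15*y^2 - 2.22*y - 1.04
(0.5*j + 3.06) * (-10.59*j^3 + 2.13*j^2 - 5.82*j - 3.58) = -5.295*j^4 - 31.3404*j^3 + 3.6078*j^2 - 19.5992*j - 10.9548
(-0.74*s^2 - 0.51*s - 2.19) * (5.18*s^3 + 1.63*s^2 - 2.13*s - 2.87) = -3.8332*s^5 - 3.848*s^4 - 10.5993*s^3 - 0.359599999999999*s^2 + 6.1284*s + 6.2853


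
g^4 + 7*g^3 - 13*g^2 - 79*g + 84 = (g - 3)*(g - 1)*(g + 4)*(g + 7)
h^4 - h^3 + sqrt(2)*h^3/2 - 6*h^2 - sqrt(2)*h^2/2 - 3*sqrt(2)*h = h*(h - 3)*(h + 2)*(h + sqrt(2)/2)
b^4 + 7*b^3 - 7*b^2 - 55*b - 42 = (b - 3)*(b + 1)*(b + 2)*(b + 7)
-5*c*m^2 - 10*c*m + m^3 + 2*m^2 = m*(-5*c + m)*(m + 2)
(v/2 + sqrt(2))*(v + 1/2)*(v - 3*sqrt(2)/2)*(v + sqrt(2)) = v^4/2 + v^3/4 + 3*sqrt(2)*v^3/4 - 5*v^2/2 + 3*sqrt(2)*v^2/8 - 3*sqrt(2)*v - 5*v/4 - 3*sqrt(2)/2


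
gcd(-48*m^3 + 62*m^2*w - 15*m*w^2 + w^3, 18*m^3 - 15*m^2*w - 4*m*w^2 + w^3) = 6*m^2 - 7*m*w + w^2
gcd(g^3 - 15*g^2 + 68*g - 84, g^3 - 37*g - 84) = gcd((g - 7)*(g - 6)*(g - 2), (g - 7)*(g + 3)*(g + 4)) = g - 7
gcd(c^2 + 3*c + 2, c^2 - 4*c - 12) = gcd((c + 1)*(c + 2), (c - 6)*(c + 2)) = c + 2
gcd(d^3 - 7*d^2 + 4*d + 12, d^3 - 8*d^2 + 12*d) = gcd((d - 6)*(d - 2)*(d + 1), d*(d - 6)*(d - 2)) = d^2 - 8*d + 12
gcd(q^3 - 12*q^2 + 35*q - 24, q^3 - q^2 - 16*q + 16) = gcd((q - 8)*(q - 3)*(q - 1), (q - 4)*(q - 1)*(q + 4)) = q - 1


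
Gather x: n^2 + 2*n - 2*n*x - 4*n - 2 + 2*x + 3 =n^2 - 2*n + x*(2 - 2*n) + 1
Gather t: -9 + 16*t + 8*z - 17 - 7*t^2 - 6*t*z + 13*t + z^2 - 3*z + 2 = -7*t^2 + t*(29 - 6*z) + z^2 + 5*z - 24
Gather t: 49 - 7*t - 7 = 42 - 7*t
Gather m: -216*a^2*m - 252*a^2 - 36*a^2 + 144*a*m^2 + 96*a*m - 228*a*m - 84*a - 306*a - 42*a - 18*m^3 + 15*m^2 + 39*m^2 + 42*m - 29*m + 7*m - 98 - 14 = -288*a^2 - 432*a - 18*m^3 + m^2*(144*a + 54) + m*(-216*a^2 - 132*a + 20) - 112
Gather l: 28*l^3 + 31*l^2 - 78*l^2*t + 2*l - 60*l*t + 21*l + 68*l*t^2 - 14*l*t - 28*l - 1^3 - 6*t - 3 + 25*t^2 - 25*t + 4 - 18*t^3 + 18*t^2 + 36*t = 28*l^3 + l^2*(31 - 78*t) + l*(68*t^2 - 74*t - 5) - 18*t^3 + 43*t^2 + 5*t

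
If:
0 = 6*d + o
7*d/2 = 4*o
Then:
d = 0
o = 0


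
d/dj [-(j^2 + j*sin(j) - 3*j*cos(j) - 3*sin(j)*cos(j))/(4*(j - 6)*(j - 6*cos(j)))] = ((j - 6)*(j - 6*cos(j))*(-3*j*sin(j) - j*cos(j) - 2*j - sin(j) + 3*cos(j) + 3*cos(2*j)) + (j - 6)*(6*sin(j) + 1)*(j^2 + j*sin(j) - 3*j*cos(j) - 3*sin(2*j)/2) + (j - 6*cos(j))*(j^2 + j*sin(j) - 3*j*cos(j) - 3*sin(2*j)/2))/(4*(j - 6)^2*(j - 6*cos(j))^2)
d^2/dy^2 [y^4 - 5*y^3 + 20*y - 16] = 6*y*(2*y - 5)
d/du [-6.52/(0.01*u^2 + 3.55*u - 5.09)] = (0.1304*u + 23.146)/(0.01*u^2 + 3.55*u - 5.09)^2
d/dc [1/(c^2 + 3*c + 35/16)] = 256*(-2*c - 3)/(16*c^2 + 48*c + 35)^2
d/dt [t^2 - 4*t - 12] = 2*t - 4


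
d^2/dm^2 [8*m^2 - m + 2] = 16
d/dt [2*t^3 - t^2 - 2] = 2*t*(3*t - 1)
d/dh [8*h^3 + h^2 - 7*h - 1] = 24*h^2 + 2*h - 7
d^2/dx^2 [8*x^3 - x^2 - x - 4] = 48*x - 2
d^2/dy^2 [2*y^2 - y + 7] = 4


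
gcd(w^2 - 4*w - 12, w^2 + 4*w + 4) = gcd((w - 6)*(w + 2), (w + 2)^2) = w + 2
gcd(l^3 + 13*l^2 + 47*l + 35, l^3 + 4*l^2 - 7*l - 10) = l^2 + 6*l + 5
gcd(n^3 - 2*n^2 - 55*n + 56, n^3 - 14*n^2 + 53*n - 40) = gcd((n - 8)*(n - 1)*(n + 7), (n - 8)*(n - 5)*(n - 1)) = n^2 - 9*n + 8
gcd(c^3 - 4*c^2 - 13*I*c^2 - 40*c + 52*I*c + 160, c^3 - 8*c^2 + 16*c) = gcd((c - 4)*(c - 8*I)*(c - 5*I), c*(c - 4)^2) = c - 4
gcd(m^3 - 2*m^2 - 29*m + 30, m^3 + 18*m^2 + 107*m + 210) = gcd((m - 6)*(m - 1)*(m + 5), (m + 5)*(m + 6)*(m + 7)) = m + 5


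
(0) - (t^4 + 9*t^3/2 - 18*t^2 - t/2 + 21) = -t^4 - 9*t^3/2 + 18*t^2 + t/2 - 21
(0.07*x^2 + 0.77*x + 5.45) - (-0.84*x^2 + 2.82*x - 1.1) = 0.91*x^2 - 2.05*x + 6.55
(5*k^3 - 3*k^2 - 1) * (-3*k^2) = -15*k^5 + 9*k^4 + 3*k^2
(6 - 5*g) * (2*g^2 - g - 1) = -10*g^3 + 17*g^2 - g - 6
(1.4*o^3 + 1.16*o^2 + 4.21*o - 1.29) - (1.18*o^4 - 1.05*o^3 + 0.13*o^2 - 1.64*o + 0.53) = -1.18*o^4 + 2.45*o^3 + 1.03*o^2 + 5.85*o - 1.82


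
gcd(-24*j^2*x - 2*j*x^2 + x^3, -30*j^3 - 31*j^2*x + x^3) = -6*j + x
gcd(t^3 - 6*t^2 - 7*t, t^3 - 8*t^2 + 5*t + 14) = t^2 - 6*t - 7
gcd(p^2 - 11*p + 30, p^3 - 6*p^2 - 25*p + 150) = p^2 - 11*p + 30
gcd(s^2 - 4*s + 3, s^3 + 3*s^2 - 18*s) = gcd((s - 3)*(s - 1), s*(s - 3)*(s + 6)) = s - 3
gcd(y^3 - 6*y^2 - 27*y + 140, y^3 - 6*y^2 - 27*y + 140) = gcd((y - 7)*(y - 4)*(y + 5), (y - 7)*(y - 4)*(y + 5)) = y^3 - 6*y^2 - 27*y + 140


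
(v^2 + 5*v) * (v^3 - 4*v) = v^5 + 5*v^4 - 4*v^3 - 20*v^2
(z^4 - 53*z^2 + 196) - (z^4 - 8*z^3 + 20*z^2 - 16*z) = 8*z^3 - 73*z^2 + 16*z + 196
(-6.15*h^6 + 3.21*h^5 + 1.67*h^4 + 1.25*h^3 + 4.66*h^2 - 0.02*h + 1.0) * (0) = 0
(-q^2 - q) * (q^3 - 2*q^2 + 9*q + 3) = -q^5 + q^4 - 7*q^3 - 12*q^2 - 3*q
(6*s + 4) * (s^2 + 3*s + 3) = 6*s^3 + 22*s^2 + 30*s + 12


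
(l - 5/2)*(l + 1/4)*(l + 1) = l^3 - 5*l^2/4 - 23*l/8 - 5/8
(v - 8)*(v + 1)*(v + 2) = v^3 - 5*v^2 - 22*v - 16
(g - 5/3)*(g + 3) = g^2 + 4*g/3 - 5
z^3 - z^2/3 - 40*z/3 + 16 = (z - 3)*(z - 4/3)*(z + 4)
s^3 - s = s*(s - 1)*(s + 1)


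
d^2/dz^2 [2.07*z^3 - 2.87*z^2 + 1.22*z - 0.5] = 12.42*z - 5.74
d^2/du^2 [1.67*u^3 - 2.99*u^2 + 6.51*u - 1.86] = 10.02*u - 5.98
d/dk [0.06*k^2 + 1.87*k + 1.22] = 0.12*k + 1.87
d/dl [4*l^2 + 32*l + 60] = 8*l + 32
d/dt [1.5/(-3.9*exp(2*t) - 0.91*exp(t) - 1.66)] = (11.7*exp(t) + 1.365)*exp(t)/(3.9*exp(2*t) + 0.91*exp(t) + 1.66)^2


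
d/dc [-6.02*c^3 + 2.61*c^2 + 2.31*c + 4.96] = -18.06*c^2 + 5.22*c + 2.31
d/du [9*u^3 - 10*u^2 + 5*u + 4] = 27*u^2 - 20*u + 5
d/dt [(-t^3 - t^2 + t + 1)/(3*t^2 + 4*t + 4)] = t*(-3*t^3 - 8*t^2 - 19*t - 14)/(9*t^4 + 24*t^3 + 40*t^2 + 32*t + 16)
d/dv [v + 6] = 1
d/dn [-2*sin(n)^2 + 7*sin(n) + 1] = (7 - 4*sin(n))*cos(n)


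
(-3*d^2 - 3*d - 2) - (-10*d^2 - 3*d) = 7*d^2 - 2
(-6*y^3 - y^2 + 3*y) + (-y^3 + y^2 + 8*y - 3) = -7*y^3 + 11*y - 3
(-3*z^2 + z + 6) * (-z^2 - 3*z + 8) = 3*z^4 + 8*z^3 - 33*z^2 - 10*z + 48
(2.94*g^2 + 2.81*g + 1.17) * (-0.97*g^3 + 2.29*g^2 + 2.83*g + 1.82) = -2.8518*g^5 + 4.0069*g^4 + 13.6202*g^3 + 15.9824*g^2 + 8.4253*g + 2.1294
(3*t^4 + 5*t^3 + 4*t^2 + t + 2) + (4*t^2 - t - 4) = 3*t^4 + 5*t^3 + 8*t^2 - 2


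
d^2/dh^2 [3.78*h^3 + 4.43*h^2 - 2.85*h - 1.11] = 22.68*h + 8.86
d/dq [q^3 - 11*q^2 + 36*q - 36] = 3*q^2 - 22*q + 36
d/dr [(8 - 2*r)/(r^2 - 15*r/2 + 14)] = 8/(4*r^2 - 28*r + 49)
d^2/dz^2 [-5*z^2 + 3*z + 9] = -10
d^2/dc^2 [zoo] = 0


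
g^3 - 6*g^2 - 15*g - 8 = (g - 8)*(g + 1)^2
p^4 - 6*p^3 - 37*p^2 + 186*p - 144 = (p - 8)*(p - 3)*(p - 1)*(p + 6)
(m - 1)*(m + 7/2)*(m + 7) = m^3 + 19*m^2/2 + 14*m - 49/2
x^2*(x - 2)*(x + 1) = x^4 - x^3 - 2*x^2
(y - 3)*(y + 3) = y^2 - 9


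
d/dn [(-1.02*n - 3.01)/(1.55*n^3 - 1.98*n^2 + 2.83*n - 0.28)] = (3.162*n^3 + 11.9769*n^2 - 11.9196*n + 8.8039)/(2.4025*n^6 - 6.138*n^5 + 12.6934*n^4 - 12.0748*n^3 + 9.1177*n^2 - 1.5848*n + 0.0784)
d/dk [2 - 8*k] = -8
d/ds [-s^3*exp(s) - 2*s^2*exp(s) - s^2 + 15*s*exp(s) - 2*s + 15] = -s^3*exp(s) - 5*s^2*exp(s) + 11*s*exp(s) - 2*s + 15*exp(s) - 2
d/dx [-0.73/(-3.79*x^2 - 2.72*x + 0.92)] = (-5.5334*x - 1.9856)/(3.79*x^2 + 2.72*x - 0.92)^2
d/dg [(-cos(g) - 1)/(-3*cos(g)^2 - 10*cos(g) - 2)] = (3*cos(g)^2 + 6*cos(g) + 8)*sin(g)/(-3*sin(g)^2 + 10*cos(g) + 5)^2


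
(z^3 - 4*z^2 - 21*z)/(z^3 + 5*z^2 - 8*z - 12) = z*(z^2 - 4*z - 21)/(z^3 + 5*z^2 - 8*z - 12)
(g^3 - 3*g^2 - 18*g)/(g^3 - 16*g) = (g^2 - 3*g - 18)/(g^2 - 16)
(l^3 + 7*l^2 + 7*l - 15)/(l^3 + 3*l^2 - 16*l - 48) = (l^2 + 4*l - 5)/(l^2 - 16)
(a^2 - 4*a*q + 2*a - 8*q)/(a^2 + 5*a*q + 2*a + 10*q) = (a - 4*q)/(a + 5*q)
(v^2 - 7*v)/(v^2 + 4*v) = (v - 7)/(v + 4)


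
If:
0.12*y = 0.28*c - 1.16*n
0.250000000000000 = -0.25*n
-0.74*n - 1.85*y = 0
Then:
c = -3.97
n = -1.00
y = 0.40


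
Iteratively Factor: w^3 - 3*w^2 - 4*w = (w)*(w^2 - 3*w - 4) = w*(w - 4)*(w + 1)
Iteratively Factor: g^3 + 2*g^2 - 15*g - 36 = (g + 3)*(g^2 - g - 12) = (g + 3)^2*(g - 4)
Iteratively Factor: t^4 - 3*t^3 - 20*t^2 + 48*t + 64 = (t - 4)*(t^3 + t^2 - 16*t - 16) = (t - 4)^2*(t^2 + 5*t + 4) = (t - 4)^2*(t + 1)*(t + 4)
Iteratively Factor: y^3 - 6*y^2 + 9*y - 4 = (y - 4)*(y^2 - 2*y + 1) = (y - 4)*(y - 1)*(y - 1)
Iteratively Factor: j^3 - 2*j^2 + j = (j)*(j^2 - 2*j + 1) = j*(j - 1)*(j - 1)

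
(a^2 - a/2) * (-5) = -5*a^2 + 5*a/2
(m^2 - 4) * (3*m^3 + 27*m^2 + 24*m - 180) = 3*m^5 + 27*m^4 + 12*m^3 - 288*m^2 - 96*m + 720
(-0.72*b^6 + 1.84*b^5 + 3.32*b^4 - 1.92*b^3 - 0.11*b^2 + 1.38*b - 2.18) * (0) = 0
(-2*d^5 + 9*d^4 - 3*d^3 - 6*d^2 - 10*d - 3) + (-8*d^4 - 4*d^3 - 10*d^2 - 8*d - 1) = -2*d^5 + d^4 - 7*d^3 - 16*d^2 - 18*d - 4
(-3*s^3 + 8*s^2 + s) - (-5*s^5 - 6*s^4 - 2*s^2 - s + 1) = 5*s^5 + 6*s^4 - 3*s^3 + 10*s^2 + 2*s - 1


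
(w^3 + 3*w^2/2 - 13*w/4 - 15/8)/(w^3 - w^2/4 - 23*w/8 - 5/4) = (4*w^2 + 4*w - 15)/(4*w^2 - 3*w - 10)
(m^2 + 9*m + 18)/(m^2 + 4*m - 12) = (m + 3)/(m - 2)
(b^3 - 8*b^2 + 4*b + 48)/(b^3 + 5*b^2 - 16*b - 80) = (b^2 - 4*b - 12)/(b^2 + 9*b + 20)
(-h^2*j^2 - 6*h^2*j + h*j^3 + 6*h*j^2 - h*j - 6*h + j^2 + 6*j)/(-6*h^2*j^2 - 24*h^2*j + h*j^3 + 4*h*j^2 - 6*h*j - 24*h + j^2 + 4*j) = (h*j + 6*h - j^2 - 6*j)/(6*h*j + 24*h - j^2 - 4*j)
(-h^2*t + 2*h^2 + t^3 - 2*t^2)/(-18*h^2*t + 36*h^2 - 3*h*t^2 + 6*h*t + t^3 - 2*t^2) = (-h^2 + t^2)/(-18*h^2 - 3*h*t + t^2)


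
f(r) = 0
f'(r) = 0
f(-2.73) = 0.00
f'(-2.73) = 0.00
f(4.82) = 0.00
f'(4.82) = 0.00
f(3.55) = 0.00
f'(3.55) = 0.00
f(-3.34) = 0.00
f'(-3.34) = 0.00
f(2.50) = 0.00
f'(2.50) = 0.00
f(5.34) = 0.00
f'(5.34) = 0.00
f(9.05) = 0.00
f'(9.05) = 0.00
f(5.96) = 0.00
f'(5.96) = 0.00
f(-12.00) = 0.00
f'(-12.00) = 0.00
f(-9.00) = 0.00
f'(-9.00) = 0.00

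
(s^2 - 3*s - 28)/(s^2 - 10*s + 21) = (s + 4)/(s - 3)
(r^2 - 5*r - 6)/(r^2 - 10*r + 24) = (r + 1)/(r - 4)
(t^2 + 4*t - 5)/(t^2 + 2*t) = (t^2 + 4*t - 5)/(t*(t + 2))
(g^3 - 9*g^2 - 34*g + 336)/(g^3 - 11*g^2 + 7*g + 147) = (g^2 - 2*g - 48)/(g^2 - 4*g - 21)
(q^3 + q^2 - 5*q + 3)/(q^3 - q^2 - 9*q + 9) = (q - 1)/(q - 3)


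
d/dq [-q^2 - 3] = -2*q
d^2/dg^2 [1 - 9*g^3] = -54*g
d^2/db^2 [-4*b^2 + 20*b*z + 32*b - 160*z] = -8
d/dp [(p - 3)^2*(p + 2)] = (p - 3)*(3*p + 1)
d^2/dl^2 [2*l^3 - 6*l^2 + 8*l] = 12*l - 12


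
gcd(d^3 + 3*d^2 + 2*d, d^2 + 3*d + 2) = d^2 + 3*d + 2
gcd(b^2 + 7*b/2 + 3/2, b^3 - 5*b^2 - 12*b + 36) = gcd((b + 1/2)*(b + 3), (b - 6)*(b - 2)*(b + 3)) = b + 3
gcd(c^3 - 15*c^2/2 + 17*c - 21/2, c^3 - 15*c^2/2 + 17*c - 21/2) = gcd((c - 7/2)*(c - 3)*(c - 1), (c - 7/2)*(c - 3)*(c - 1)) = c^3 - 15*c^2/2 + 17*c - 21/2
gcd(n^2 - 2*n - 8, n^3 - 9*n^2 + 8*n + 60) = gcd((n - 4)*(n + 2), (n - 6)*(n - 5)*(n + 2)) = n + 2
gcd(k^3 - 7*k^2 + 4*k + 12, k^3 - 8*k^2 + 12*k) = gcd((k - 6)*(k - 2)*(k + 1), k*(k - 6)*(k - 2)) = k^2 - 8*k + 12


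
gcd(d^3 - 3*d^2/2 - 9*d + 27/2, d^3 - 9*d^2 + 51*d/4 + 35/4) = 1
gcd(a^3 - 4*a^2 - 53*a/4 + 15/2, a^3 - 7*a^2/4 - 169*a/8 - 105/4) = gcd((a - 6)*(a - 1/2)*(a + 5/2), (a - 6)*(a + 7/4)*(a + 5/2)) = a^2 - 7*a/2 - 15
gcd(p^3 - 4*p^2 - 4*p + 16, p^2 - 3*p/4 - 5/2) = p - 2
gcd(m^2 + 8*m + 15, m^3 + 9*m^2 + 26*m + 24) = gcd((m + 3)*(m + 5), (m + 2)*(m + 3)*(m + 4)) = m + 3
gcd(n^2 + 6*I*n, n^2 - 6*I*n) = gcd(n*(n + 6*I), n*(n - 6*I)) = n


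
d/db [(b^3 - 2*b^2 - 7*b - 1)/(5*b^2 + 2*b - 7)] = (5*b^4 + 4*b^3 + 10*b^2 + 38*b + 51)/(25*b^4 + 20*b^3 - 66*b^2 - 28*b + 49)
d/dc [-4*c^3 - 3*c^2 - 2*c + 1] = -12*c^2 - 6*c - 2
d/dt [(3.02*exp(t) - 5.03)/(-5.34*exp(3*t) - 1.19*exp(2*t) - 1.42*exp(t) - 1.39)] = (32.2536*exp(3*t) - 76.9868*exp(2*t) - 11.9714*exp(t) - 11.3404)*exp(t)/(28.5156*exp(6*t) + 12.7092*exp(5*t) + 16.5817*exp(4*t) + 18.2248*exp(3*t) + 5.3246*exp(2*t) + 3.9476*exp(t) + 1.9321)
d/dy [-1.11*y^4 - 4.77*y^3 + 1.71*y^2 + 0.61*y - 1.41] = -4.44*y^3 - 14.31*y^2 + 3.42*y + 0.61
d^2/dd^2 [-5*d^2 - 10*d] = -10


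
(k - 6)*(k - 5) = k^2 - 11*k + 30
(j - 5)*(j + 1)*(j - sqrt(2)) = j^3 - 4*j^2 - sqrt(2)*j^2 - 5*j + 4*sqrt(2)*j + 5*sqrt(2)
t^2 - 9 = (t - 3)*(t + 3)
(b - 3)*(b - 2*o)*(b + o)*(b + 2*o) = b^4 + b^3*o - 3*b^3 - 4*b^2*o^2 - 3*b^2*o - 4*b*o^3 + 12*b*o^2 + 12*o^3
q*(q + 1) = q^2 + q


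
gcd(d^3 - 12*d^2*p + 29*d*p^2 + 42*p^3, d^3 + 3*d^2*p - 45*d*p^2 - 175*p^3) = -d + 7*p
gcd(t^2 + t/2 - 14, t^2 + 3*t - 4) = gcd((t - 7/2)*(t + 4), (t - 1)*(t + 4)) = t + 4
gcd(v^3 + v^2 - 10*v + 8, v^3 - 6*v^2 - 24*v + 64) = v^2 + 2*v - 8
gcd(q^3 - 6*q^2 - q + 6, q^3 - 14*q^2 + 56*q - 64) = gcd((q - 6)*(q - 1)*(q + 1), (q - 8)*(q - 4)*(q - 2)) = 1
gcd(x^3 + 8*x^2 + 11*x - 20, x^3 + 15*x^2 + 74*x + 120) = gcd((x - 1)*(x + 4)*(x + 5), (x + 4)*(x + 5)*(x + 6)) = x^2 + 9*x + 20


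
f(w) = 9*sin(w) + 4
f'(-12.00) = 7.59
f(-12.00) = 8.83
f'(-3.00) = -8.91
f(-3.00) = 2.73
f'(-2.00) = -3.75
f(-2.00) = -4.18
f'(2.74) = -8.28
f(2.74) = 7.52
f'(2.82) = -8.54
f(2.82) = 6.84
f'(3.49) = -8.46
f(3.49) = 0.93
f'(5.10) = 3.40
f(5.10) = -4.33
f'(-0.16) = 8.89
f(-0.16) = 2.57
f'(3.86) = -6.78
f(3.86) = -1.92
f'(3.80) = -7.12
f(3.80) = -1.51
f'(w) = 9*cos(w)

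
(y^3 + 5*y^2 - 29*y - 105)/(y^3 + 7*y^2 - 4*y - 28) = (y^2 - 2*y - 15)/(y^2 - 4)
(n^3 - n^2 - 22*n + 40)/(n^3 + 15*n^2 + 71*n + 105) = (n^2 - 6*n + 8)/(n^2 + 10*n + 21)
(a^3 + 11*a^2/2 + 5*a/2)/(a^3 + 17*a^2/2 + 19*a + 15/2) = a/(a + 3)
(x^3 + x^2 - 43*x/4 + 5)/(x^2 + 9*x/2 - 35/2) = (x^2 + 7*x/2 - 2)/(x + 7)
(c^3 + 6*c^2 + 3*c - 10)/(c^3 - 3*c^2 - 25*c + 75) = (c^2 + c - 2)/(c^2 - 8*c + 15)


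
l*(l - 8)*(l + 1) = l^3 - 7*l^2 - 8*l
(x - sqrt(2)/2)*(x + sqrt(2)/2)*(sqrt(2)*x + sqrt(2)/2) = sqrt(2)*x^3 + sqrt(2)*x^2/2 - sqrt(2)*x/2 - sqrt(2)/4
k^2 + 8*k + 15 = (k + 3)*(k + 5)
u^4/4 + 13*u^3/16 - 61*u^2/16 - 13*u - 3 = (u/4 + 1)*(u - 4)*(u + 1/4)*(u + 3)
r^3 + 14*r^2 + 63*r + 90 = (r + 3)*(r + 5)*(r + 6)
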